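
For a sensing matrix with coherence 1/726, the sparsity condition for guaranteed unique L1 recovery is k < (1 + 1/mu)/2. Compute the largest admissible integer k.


1/mu = 726.
1 + 1/mu = 727.
(1 + 1/mu)/2 = 363.5 is not an integer, so k_max = floor(363.5) = 363.

363


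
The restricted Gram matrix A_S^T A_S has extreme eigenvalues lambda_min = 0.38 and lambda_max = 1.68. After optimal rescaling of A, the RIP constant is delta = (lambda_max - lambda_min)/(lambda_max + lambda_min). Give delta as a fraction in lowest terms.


lambda_max - lambda_min = 1.68 - 0.38 = 1.30.
lambda_max + lambda_min = 1.68 + 0.38 = 2.06.
delta = 1.30/2.06 = 130/206 = 65/103.

65/103


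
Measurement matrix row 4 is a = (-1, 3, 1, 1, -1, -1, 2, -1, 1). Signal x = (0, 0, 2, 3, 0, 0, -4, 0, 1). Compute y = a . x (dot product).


Non-zero terms: ['1*2', '1*3', '2*-4', '1*1']
Products: [2, 3, -8, 1]
y = sum = -2.

-2


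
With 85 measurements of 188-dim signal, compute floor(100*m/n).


100*m/n = 100*85/188 ≈ 45.2128.
floor = 45.

45


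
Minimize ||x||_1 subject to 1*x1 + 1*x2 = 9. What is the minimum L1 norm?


Axis intercepts:
  x1 = 9, x2 = 0: L1 = 9
  x1 = 0, x2 = 9: L1 = 9
x* = (9, 0)
||x*||_1 = 9.

9


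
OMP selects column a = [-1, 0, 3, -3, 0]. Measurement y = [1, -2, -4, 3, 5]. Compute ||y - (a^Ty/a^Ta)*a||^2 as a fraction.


a^T a = 19.
a^T y = -22.
coeff = -22/19 = -22/19.
||r||^2 = 561/19.

561/19


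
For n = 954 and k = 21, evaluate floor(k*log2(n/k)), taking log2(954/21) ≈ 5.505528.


log2(n/k) = log2(954/21) ≈ 5.505528.
k*log2(n/k) ≈ 21*5.505528 = 115.616088.
floor(115.616088) = 115.

115


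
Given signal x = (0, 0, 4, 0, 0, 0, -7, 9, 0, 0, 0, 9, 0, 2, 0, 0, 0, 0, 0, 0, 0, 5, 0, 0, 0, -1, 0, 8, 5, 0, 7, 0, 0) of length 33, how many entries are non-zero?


Non-zero positions: [2, 6, 7, 11, 13, 21, 25, 27, 28, 30].
Sparsity = 10.

10


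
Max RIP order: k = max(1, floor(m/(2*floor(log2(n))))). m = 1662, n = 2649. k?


floor(log2(2649)) = 11.
2*11 = 22.
m/(2*floor(log2(n))) = 1662/22 ≈ 75.5455.
floor = 75.
k = max(1, 75) = 75.

75


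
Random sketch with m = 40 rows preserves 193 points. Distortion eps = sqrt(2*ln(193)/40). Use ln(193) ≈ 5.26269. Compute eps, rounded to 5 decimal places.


ln(193) ≈ 5.26269.
2*ln(N)/m ≈ 2*5.26269/40 ≈ 0.2631345.
eps = sqrt(0.2631345) ≈ 0.5129664 ≈ 0.51297.

0.51297


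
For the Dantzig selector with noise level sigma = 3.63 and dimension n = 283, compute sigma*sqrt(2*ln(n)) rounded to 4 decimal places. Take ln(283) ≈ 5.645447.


ln(283) ≈ 5.645447.
2*ln(n) ≈ 11.290894.
sqrt(2*ln(n)) ≈ sqrt(11.290894) ≈ 3.360193.
threshold ≈ 3.63*3.360193 = 12.19750059 ≈ 12.1975.

12.1975


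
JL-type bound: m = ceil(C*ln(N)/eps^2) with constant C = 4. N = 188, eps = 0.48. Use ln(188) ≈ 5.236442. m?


ln(188) ≈ 5.236442.
eps^2 = 0.48^2 = 0.2304.
C*ln(N)/eps^2 ≈ 4*5.236442/0.2304 ≈ 90.9105.
m = ceil(90.9105) = 91.

91


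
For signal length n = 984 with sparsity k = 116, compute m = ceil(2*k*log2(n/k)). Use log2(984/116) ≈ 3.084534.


log2(n/k) = log2(984/116) ≈ 3.084534.
2*k*log2(n/k) ≈ 2*116*3.084534 = 715.611888.
m = ceil(715.611888) = 716.

716


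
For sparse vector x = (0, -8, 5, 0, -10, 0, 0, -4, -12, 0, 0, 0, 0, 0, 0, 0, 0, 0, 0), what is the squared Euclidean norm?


Non-zero entries: [(1, -8), (2, 5), (4, -10), (7, -4), (8, -12)]
Squares: [64, 25, 100, 16, 144]
||x||_2^2 = sum = 349.

349


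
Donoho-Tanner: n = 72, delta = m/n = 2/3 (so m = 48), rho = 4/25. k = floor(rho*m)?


m = 2/3*72 = 48.
rho = 4/25.
rho*m = 4/25*48 = 7.68.
k = floor(7.68) = 7.

7


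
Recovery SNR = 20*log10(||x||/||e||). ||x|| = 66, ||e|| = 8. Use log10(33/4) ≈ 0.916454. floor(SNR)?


||x||/||e|| = 66/8 = 33/4.
log10(33/4) ≈ 0.916454.
20*log10(||x||/||e||) ≈ 20*0.916454 = 18.32908.
floor(18.32908) = 18.

18


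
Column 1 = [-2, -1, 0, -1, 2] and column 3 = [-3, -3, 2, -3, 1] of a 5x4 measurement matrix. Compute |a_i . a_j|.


Inner product: -2*-3 + -1*-3 + 0*2 + -1*-3 + 2*1
Products: [6, 3, 0, 3, 2]
Sum = 14.
|dot| = 14.

14


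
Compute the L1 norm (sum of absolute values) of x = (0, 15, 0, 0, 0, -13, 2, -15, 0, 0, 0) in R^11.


Non-zero entries: [(1, 15), (5, -13), (6, 2), (7, -15)]
Absolute values: [15, 13, 2, 15]
||x||_1 = sum = 45.

45


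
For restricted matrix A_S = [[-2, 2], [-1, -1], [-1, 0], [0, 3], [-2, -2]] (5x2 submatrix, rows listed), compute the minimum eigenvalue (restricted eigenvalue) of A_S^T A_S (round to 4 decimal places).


A_S^T A_S = [[10, 1], [1, 18]].
trace = 28.
det = 179.
disc = trace^2 - 4*det = 784 - 4*179 = 68.
sqrt(68) ≈ 8.246211.
lam_min = (28 - sqrt(68))/2 ≈ (28 - 8.246211)/2 = 9.8768945 ≈ 9.8769.

9.8769


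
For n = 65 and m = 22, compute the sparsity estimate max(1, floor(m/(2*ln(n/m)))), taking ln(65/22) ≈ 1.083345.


n/m = 65/22.
ln(n/m) ≈ 1.083345.
2*ln(n/m) ≈ 2.16669.
m/(2*ln(n/m)) ≈ 22/2.16669 ≈ 10.1537.
floor = 10.
k_max = max(1, 10) = 10.

10


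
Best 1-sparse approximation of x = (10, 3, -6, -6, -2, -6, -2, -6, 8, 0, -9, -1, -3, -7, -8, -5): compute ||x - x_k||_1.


Sorted |x_i| descending: [10, 9, 8, 8, 7, 6, 6, 6, 6, 5, 3, 3, 2, 2, 1, 0]
Keep top 1: [10]
Tail entries: [9, 8, 8, 7, 6, 6, 6, 6, 5, 3, 3, 2, 2, 1, 0]
L1 error = sum of tail = 72.

72


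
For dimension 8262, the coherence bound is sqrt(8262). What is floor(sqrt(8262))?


90^2 = 8100 <= 8262 < 8281 = 91^2, so 90 <= sqrt(8262) < 91.
floor(sqrt(8262)) = 90.

90


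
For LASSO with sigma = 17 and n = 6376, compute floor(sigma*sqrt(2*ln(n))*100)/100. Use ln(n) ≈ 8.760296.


ln(6376) ≈ 8.760296.
2*ln(n) ≈ 17.520592.
sqrt(2*ln(n)) ≈ sqrt(17.520592) ≈ 4.185761.
lambda ≈ 17*4.185761 = 71.157937.
floor(lambda*100)/100 = 71.15.

71.15


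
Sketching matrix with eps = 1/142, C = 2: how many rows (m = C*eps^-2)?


1/eps = 142.
(1/eps)^2 = 20164.
m = 2*20164 = 40328.

40328


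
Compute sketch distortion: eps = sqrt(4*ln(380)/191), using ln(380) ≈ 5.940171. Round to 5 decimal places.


ln(380) ≈ 5.940171.
4*ln(N)/m ≈ 4*5.940171/191 ≈ 0.12440149.
eps = sqrt(0.12440149) ≈ 0.352706 ≈ 0.35271.

0.35271


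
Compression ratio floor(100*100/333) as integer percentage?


100*m/n = 100*100/333 ≈ 30.03.
floor = 30.

30


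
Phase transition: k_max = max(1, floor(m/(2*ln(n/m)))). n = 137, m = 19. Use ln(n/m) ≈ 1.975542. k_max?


n/m = 137/19.
ln(n/m) ≈ 1.975542.
2*ln(n/m) ≈ 3.951084.
m/(2*ln(n/m)) ≈ 19/3.951084 ≈ 4.8088.
floor = 4.
k_max = max(1, 4) = 4.

4


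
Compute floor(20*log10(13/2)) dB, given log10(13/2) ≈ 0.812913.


||x||/||e|| = 13/2.
log10(13/2) ≈ 0.812913.
20*log10(||x||/||e||) ≈ 20*0.812913 = 16.25826.
floor(16.25826) = 16.

16


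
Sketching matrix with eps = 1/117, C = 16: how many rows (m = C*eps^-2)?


1/eps = 117.
(1/eps)^2 = 13689.
m = 16*13689 = 219024.

219024


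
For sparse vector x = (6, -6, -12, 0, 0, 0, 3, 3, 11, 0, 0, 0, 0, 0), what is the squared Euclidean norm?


Non-zero entries: [(0, 6), (1, -6), (2, -12), (6, 3), (7, 3), (8, 11)]
Squares: [36, 36, 144, 9, 9, 121]
||x||_2^2 = sum = 355.

355


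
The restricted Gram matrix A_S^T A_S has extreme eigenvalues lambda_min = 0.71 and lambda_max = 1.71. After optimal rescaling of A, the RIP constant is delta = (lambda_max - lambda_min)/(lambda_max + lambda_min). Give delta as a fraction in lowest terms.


lambda_max - lambda_min = 1.71 - 0.71 = 1.00.
lambda_max + lambda_min = 1.71 + 0.71 = 2.42.
delta = 1.00/2.42 = 100/242 = 50/121.

50/121


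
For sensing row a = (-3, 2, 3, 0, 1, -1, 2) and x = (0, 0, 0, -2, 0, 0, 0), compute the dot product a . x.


Non-zero terms: ['0*-2']
Products: [0]
y = sum = 0.

0


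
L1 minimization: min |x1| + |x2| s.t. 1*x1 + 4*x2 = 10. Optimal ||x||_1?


Axis intercepts:
  x1 = 10, x2 = 0: L1 = 10
  x1 = 0, x2 = 5/2: L1 = 5/2
x* = (0, 5/2)
||x*||_1 = 5/2.

5/2


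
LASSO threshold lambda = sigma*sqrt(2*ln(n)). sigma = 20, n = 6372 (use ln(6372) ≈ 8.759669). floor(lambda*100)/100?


ln(6372) ≈ 8.759669.
2*ln(n) ≈ 17.519338.
sqrt(2*ln(n)) ≈ sqrt(17.519338) ≈ 4.185611.
lambda ≈ 20*4.185611 = 83.71222.
floor(lambda*100)/100 = 83.71.

83.71


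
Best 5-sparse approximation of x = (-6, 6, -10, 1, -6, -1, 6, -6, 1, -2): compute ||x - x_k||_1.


Sorted |x_i| descending: [10, 6, 6, 6, 6, 6, 2, 1, 1, 1]
Keep top 5: [10, 6, 6, 6, 6]
Tail entries: [6, 2, 1, 1, 1]
L1 error = sum of tail = 11.

11


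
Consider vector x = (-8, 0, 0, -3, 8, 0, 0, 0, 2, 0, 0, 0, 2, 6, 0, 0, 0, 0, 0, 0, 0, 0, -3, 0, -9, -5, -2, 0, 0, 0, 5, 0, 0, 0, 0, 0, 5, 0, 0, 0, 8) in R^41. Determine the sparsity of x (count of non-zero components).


Non-zero positions: [0, 3, 4, 8, 12, 13, 22, 24, 25, 26, 30, 36, 40].
Sparsity = 13.

13


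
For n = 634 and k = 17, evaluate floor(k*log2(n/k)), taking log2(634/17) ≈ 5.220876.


log2(n/k) = log2(634/17) ≈ 5.220876.
k*log2(n/k) ≈ 17*5.220876 = 88.754892.
floor(88.754892) = 88.

88


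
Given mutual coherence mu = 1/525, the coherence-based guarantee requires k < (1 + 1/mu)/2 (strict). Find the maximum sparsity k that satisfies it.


1/mu = 525.
1 + 1/mu = 526.
(1 + 1/mu)/2 = 263 is an integer and the inequality is strict, so k_max = 263 - 1 = 262.

262


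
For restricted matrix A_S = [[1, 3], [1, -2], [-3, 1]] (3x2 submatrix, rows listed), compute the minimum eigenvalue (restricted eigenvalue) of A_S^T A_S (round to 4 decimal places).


A_S^T A_S = [[11, -2], [-2, 14]].
trace = 25.
det = 150.
disc = trace^2 - 4*det = 625 - 4*150 = 25.
sqrt(25) = 5.
lam_min = (25 - 5)/2 = 10 = 10.0000.

10.0000


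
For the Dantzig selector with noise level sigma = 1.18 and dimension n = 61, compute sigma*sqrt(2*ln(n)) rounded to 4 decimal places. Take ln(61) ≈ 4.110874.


ln(61) ≈ 4.110874.
2*ln(n) ≈ 8.221748.
sqrt(2*ln(n)) ≈ sqrt(8.221748) ≈ 2.867359.
threshold ≈ 1.18*2.867359 = 3.38348362 ≈ 3.3835.

3.3835


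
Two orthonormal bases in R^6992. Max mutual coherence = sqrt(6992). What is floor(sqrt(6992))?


83^2 = 6889 <= 6992 < 7056 = 84^2, so 83 <= sqrt(6992) < 84.
floor(sqrt(6992)) = 83.

83


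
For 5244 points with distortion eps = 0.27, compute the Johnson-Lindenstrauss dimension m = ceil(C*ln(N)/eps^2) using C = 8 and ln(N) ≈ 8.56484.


ln(5244) ≈ 8.56484.
eps^2 = 0.27^2 = 0.0729.
C*ln(N)/eps^2 ≈ 8*8.56484/0.0729 ≈ 939.9001.
m = ceil(939.9001) = 940.

940


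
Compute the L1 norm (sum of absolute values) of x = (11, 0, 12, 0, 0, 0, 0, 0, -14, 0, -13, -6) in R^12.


Non-zero entries: [(0, 11), (2, 12), (8, -14), (10, -13), (11, -6)]
Absolute values: [11, 12, 14, 13, 6]
||x||_1 = sum = 56.

56


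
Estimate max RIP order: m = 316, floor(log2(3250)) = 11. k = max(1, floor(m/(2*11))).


floor(log2(3250)) = 11.
2*11 = 22.
m/(2*floor(log2(n))) = 316/22 ≈ 14.3636.
floor = 14.
k = max(1, 14) = 14.

14


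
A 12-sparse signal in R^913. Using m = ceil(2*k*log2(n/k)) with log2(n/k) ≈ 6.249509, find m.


log2(n/k) = log2(913/12) ≈ 6.249509.
2*k*log2(n/k) ≈ 2*12*6.249509 = 149.988216.
m = ceil(149.988216) = 150.

150


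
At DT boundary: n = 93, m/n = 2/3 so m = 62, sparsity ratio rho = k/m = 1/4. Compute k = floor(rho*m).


m = 2/3*93 = 62.
rho = 1/4.
rho*m = 1/4*62 = 15.5.
k = floor(15.5) = 15.

15


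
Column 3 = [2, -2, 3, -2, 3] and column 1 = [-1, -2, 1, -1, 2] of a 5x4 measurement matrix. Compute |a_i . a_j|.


Inner product: 2*-1 + -2*-2 + 3*1 + -2*-1 + 3*2
Products: [-2, 4, 3, 2, 6]
Sum = 13.
|dot| = 13.

13


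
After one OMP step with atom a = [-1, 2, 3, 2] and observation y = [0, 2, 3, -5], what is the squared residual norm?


a^T a = 18.
a^T y = 3.
coeff = 3/18 = 1/6.
||r||^2 = 75/2.

75/2


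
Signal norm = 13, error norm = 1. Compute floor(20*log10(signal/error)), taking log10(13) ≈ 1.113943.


||x||/||e|| = 13/1 = 13.
log10(13) ≈ 1.113943.
20*log10(||x||/||e||) ≈ 20*1.113943 = 22.27886.
floor(22.27886) = 22.

22


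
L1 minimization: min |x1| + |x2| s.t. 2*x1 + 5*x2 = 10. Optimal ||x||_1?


Axis intercepts:
  x1 = 5, x2 = 0: L1 = 5
  x1 = 0, x2 = 2: L1 = 2
x* = (0, 2)
||x*||_1 = 2.

2


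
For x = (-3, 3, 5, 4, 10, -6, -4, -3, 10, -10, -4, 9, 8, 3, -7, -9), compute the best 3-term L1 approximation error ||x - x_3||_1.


Sorted |x_i| descending: [10, 10, 10, 9, 9, 8, 7, 6, 5, 4, 4, 4, 3, 3, 3, 3]
Keep top 3: [10, 10, 10]
Tail entries: [9, 9, 8, 7, 6, 5, 4, 4, 4, 3, 3, 3, 3]
L1 error = sum of tail = 68.

68


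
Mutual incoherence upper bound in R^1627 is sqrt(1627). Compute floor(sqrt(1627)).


40^2 = 1600 <= 1627 < 1681 = 41^2, so 40 <= sqrt(1627) < 41.
floor(sqrt(1627)) = 40.

40


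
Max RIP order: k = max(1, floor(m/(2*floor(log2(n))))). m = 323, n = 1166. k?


floor(log2(1166)) = 10.
2*10 = 20.
m/(2*floor(log2(n))) = 323/20 ≈ 16.15.
floor = 16.
k = max(1, 16) = 16.

16


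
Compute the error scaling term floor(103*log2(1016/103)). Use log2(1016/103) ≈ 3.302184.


log2(n/k) = log2(1016/103) ≈ 3.302184.
k*log2(n/k) ≈ 103*3.302184 = 340.124952.
floor(340.124952) = 340.

340


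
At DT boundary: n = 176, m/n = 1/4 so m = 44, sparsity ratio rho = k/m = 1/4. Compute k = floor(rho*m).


m = 1/4*176 = 44.
rho = 1/4.
rho*m = 1/4*44 = 11.
k = floor(11) = 11.

11


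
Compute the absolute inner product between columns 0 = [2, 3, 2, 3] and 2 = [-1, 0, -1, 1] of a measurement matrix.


Inner product: 2*-1 + 3*0 + 2*-1 + 3*1
Products: [-2, 0, -2, 3]
Sum = -1.
|dot| = 1.

1


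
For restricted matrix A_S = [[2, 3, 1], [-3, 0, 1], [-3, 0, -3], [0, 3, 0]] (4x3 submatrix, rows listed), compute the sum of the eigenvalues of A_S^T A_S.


Sum of eigenvalues of A_S^T A_S = trace(A_S^T A_S) = sum of squared column norms of A_S.
A_S^T A_S diagonal: [22, 18, 11].
trace = 22 + 18 + 11 = 51.

51


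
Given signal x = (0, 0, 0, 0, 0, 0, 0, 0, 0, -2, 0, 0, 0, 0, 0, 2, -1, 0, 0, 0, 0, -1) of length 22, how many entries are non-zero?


Non-zero positions: [9, 15, 16, 21].
Sparsity = 4.

4


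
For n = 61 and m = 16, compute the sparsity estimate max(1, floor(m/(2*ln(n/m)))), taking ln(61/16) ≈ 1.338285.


n/m = 61/16.
ln(n/m) ≈ 1.338285.
2*ln(n/m) ≈ 2.67657.
m/(2*ln(n/m)) ≈ 16/2.67657 ≈ 5.9778.
floor = 5.
k_max = max(1, 5) = 5.

5


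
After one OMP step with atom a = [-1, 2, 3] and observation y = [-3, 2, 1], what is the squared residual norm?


a^T a = 14.
a^T y = 10.
coeff = 10/14 = 5/7.
||r||^2 = 48/7.

48/7


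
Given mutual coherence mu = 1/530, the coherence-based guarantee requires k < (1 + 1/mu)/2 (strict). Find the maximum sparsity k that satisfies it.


1/mu = 530.
1 + 1/mu = 531.
(1 + 1/mu)/2 = 265.5 is not an integer, so k_max = floor(265.5) = 265.

265


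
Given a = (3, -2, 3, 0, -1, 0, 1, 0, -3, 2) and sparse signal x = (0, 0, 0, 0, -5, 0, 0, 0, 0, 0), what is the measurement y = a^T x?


Non-zero terms: ['-1*-5']
Products: [5]
y = sum = 5.

5


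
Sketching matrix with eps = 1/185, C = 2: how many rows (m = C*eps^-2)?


1/eps = 185.
(1/eps)^2 = 34225.
m = 2*34225 = 68450.

68450


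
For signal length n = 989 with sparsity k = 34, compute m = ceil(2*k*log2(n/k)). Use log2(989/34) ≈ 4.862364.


log2(n/k) = log2(989/34) ≈ 4.862364.
2*k*log2(n/k) ≈ 2*34*4.862364 = 330.640752.
m = ceil(330.640752) = 331.

331


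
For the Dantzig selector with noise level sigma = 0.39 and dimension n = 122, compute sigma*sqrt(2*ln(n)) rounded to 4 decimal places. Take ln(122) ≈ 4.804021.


ln(122) ≈ 4.804021.
2*ln(n) ≈ 9.608042.
sqrt(2*ln(n)) ≈ sqrt(9.608042) ≈ 3.099684.
threshold ≈ 0.39*3.099684 = 1.20887676 ≈ 1.2089.

1.2089


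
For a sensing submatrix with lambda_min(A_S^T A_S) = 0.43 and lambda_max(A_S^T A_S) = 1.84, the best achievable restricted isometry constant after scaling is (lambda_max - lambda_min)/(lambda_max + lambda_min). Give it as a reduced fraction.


lambda_max - lambda_min = 1.84 - 0.43 = 1.41.
lambda_max + lambda_min = 1.84 + 0.43 = 2.27.
delta = 1.41/2.27 = 141/227.

141/227


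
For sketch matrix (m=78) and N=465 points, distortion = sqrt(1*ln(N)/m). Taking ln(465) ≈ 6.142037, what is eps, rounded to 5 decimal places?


ln(465) ≈ 6.142037.
1*ln(N)/m ≈ 1*6.142037/78 ≈ 0.07874406.
eps = sqrt(0.07874406) ≈ 0.2806137 ≈ 0.28061.

0.28061


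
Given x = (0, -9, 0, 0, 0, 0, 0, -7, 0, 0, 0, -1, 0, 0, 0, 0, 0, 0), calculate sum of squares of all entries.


Non-zero entries: [(1, -9), (7, -7), (11, -1)]
Squares: [81, 49, 1]
||x||_2^2 = sum = 131.

131


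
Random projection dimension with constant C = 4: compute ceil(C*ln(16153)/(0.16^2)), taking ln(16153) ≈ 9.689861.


ln(16153) ≈ 9.689861.
eps^2 = 0.16^2 = 0.0256.
C*ln(N)/eps^2 ≈ 4*9.689861/0.0256 ≈ 1514.0408.
m = ceil(1514.0408) = 1515.

1515


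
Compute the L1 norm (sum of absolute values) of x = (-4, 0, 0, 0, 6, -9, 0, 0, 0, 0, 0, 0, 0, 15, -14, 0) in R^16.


Non-zero entries: [(0, -4), (4, 6), (5, -9), (13, 15), (14, -14)]
Absolute values: [4, 6, 9, 15, 14]
||x||_1 = sum = 48.

48


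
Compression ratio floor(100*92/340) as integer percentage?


100*m/n = 100*92/340 ≈ 27.0588.
floor = 27.

27


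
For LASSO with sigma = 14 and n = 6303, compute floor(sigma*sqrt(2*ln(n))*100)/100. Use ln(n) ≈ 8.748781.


ln(6303) ≈ 8.748781.
2*ln(n) ≈ 17.497562.
sqrt(2*ln(n)) ≈ sqrt(17.497562) ≈ 4.183009.
lambda ≈ 14*4.183009 = 58.562126.
floor(lambda*100)/100 = 58.56.

58.56


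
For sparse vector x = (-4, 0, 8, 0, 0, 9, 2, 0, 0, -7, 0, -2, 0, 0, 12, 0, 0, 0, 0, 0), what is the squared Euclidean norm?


Non-zero entries: [(0, -4), (2, 8), (5, 9), (6, 2), (9, -7), (11, -2), (14, 12)]
Squares: [16, 64, 81, 4, 49, 4, 144]
||x||_2^2 = sum = 362.

362


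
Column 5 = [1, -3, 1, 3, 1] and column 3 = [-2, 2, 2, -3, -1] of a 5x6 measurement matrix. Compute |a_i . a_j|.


Inner product: 1*-2 + -3*2 + 1*2 + 3*-3 + 1*-1
Products: [-2, -6, 2, -9, -1]
Sum = -16.
|dot| = 16.

16


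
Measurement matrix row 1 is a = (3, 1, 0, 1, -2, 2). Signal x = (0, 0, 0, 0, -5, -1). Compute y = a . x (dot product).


Non-zero terms: ['-2*-5', '2*-1']
Products: [10, -2]
y = sum = 8.

8


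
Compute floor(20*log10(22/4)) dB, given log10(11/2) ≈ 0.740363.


||x||/||e|| = 22/4 = 11/2.
log10(11/2) ≈ 0.740363.
20*log10(||x||/||e||) ≈ 20*0.740363 = 14.80726.
floor(14.80726) = 14.

14


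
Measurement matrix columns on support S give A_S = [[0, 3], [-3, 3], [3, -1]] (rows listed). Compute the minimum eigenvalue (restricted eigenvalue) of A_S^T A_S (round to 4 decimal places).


A_S^T A_S = [[18, -12], [-12, 19]].
trace = 37.
det = 198.
disc = trace^2 - 4*det = 1369 - 4*198 = 577.
sqrt(577) ≈ 24.020824.
lam_min = (37 - sqrt(577))/2 ≈ (37 - 24.020824)/2 = 6.489588 ≈ 6.4896.

6.4896


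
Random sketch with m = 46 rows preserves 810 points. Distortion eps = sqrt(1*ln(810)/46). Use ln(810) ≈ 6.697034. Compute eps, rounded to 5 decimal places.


ln(810) ≈ 6.697034.
1*ln(N)/m ≈ 1*6.697034/46 ≈ 0.1455877.
eps = sqrt(0.1455877) ≈ 0.3815596 ≈ 0.38156.

0.38156


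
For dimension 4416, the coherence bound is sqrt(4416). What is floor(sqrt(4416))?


66^2 = 4356 <= 4416 < 4489 = 67^2, so 66 <= sqrt(4416) < 67.
floor(sqrt(4416)) = 66.

66


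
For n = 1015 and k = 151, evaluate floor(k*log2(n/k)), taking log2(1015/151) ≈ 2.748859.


log2(n/k) = log2(1015/151) ≈ 2.748859.
k*log2(n/k) ≈ 151*2.748859 = 415.077709.
floor(415.077709) = 415.

415


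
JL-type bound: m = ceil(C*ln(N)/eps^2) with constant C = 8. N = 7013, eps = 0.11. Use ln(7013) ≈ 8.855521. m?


ln(7013) ≈ 8.855521.
eps^2 = 0.11^2 = 0.0121.
C*ln(N)/eps^2 ≈ 8*8.855521/0.0121 ≈ 5854.8899.
m = ceil(5854.8899) = 5855.

5855


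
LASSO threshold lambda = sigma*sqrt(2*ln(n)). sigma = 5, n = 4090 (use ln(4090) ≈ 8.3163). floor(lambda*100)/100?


ln(4090) ≈ 8.3163.
2*ln(n) ≈ 16.6326.
sqrt(2*ln(n)) ≈ sqrt(16.6326) ≈ 4.078308.
lambda ≈ 5*4.078308 = 20.39154.
floor(lambda*100)/100 = 20.39.

20.39


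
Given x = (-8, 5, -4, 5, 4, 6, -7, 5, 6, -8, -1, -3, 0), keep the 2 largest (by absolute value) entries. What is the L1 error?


Sorted |x_i| descending: [8, 8, 7, 6, 6, 5, 5, 5, 4, 4, 3, 1, 0]
Keep top 2: [8, 8]
Tail entries: [7, 6, 6, 5, 5, 5, 4, 4, 3, 1, 0]
L1 error = sum of tail = 46.

46


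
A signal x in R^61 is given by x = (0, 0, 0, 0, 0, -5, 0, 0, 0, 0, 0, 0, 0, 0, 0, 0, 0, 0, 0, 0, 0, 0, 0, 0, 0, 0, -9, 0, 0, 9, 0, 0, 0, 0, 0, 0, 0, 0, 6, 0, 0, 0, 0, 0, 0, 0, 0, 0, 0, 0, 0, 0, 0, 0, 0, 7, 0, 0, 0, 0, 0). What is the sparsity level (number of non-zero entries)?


Non-zero positions: [5, 26, 29, 38, 55].
Sparsity = 5.

5


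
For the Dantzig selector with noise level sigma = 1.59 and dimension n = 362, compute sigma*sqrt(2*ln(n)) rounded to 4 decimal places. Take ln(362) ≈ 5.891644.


ln(362) ≈ 5.891644.
2*ln(n) ≈ 11.783288.
sqrt(2*ln(n)) ≈ sqrt(11.783288) ≈ 3.432679.
threshold ≈ 1.59*3.432679 = 5.45795961 ≈ 5.4580.

5.4580


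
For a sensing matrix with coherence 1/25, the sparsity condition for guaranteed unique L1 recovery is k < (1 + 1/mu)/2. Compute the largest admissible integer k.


1/mu = 25.
1 + 1/mu = 26.
(1 + 1/mu)/2 = 13 is an integer and the inequality is strict, so k_max = 13 - 1 = 12.

12


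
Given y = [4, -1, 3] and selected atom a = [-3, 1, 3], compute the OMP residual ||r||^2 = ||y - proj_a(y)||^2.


a^T a = 19.
a^T y = -4.
coeff = -4/19 = -4/19.
||r||^2 = 478/19.

478/19


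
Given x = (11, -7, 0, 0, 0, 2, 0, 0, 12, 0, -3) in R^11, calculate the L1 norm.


Non-zero entries: [(0, 11), (1, -7), (5, 2), (8, 12), (10, -3)]
Absolute values: [11, 7, 2, 12, 3]
||x||_1 = sum = 35.

35


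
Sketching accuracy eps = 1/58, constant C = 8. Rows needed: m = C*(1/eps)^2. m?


1/eps = 58.
(1/eps)^2 = 3364.
m = 8*3364 = 26912.

26912


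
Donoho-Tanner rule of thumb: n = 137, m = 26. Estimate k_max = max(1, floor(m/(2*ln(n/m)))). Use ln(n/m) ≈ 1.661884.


n/m = 137/26.
ln(n/m) ≈ 1.661884.
2*ln(n/m) ≈ 3.323768.
m/(2*ln(n/m)) ≈ 26/3.323768 ≈ 7.8224.
floor = 7.
k_max = max(1, 7) = 7.

7


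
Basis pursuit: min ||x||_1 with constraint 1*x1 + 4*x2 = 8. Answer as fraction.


Axis intercepts:
  x1 = 8, x2 = 0: L1 = 8
  x1 = 0, x2 = 2: L1 = 2
x* = (0, 2)
||x*||_1 = 2.

2


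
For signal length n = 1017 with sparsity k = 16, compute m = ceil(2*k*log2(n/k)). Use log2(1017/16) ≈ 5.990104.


log2(n/k) = log2(1017/16) ≈ 5.990104.
2*k*log2(n/k) ≈ 2*16*5.990104 = 191.683328.
m = ceil(191.683328) = 192.

192


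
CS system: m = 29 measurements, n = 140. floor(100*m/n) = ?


100*m/n = 100*29/140 ≈ 20.7143.
floor = 20.

20


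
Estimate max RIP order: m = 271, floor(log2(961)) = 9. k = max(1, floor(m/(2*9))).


floor(log2(961)) = 9.
2*9 = 18.
m/(2*floor(log2(n))) = 271/18 ≈ 15.0556.
floor = 15.
k = max(1, 15) = 15.

15


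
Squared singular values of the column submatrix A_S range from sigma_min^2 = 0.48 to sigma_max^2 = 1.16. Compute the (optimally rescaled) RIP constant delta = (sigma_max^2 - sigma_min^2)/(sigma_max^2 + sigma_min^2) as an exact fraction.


lambda_max - lambda_min = 1.16 - 0.48 = 0.68.
lambda_max + lambda_min = 1.16 + 0.48 = 1.64.
delta = 0.68/1.64 = 68/164 = 17/41.

17/41


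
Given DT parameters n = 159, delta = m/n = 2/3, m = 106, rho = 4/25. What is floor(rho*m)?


m = 2/3*159 = 106.
rho = 4/25.
rho*m = 4/25*106 = 16.96.
k = floor(16.96) = 16.

16


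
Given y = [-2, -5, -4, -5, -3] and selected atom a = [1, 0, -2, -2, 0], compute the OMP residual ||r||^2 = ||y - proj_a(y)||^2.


a^T a = 9.
a^T y = 16.
coeff = 16/9 = 16/9.
||r||^2 = 455/9.

455/9


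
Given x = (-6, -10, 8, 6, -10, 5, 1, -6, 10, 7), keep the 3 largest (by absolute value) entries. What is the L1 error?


Sorted |x_i| descending: [10, 10, 10, 8, 7, 6, 6, 6, 5, 1]
Keep top 3: [10, 10, 10]
Tail entries: [8, 7, 6, 6, 6, 5, 1]
L1 error = sum of tail = 39.

39


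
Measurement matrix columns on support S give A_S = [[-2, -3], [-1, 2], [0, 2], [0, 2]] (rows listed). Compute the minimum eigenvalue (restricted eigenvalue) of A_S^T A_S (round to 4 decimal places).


A_S^T A_S = [[5, 4], [4, 21]].
trace = 26.
det = 89.
disc = trace^2 - 4*det = 676 - 4*89 = 320.
sqrt(320) ≈ 17.888544.
lam_min = (26 - sqrt(320))/2 ≈ (26 - 17.888544)/2 = 4.055728 ≈ 4.0557.

4.0557


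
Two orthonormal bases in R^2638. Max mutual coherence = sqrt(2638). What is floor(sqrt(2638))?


51^2 = 2601 <= 2638 < 2704 = 52^2, so 51 <= sqrt(2638) < 52.
floor(sqrt(2638)) = 51.

51


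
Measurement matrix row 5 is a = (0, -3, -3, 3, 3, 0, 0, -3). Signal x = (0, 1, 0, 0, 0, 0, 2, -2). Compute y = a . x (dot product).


Non-zero terms: ['-3*1', '0*2', '-3*-2']
Products: [-3, 0, 6]
y = sum = 3.

3


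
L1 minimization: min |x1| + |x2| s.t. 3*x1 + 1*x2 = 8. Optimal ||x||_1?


Axis intercepts:
  x1 = 8/3, x2 = 0: L1 = 8/3
  x1 = 0, x2 = 8: L1 = 8
x* = (8/3, 0)
||x*||_1 = 8/3.

8/3


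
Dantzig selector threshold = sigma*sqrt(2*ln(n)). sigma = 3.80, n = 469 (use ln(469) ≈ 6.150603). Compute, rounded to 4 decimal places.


ln(469) ≈ 6.150603.
2*ln(n) ≈ 12.301206.
sqrt(2*ln(n)) ≈ sqrt(12.301206) ≈ 3.507308.
threshold ≈ 3.80*3.507308 = 13.3277704 ≈ 13.3278.

13.3278


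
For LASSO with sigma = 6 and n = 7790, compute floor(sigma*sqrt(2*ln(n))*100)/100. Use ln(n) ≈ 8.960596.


ln(7790) ≈ 8.960596.
2*ln(n) ≈ 17.921192.
sqrt(2*ln(n)) ≈ sqrt(17.921192) ≈ 4.233343.
lambda ≈ 6*4.233343 = 25.400058.
floor(lambda*100)/100 = 25.40.

25.40


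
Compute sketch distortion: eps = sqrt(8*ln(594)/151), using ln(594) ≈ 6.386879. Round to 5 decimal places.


ln(594) ≈ 6.386879.
8*ln(N)/m ≈ 8*6.386879/151 ≈ 0.3383777.
eps = sqrt(0.3383777) ≈ 0.5817024 ≈ 0.58170.

0.58170


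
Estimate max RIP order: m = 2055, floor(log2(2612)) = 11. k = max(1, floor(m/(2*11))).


floor(log2(2612)) = 11.
2*11 = 22.
m/(2*floor(log2(n))) = 2055/22 ≈ 93.4091.
floor = 93.
k = max(1, 93) = 93.

93


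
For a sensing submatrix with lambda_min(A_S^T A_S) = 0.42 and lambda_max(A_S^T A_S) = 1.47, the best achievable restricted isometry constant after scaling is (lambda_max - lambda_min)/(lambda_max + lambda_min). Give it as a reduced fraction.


lambda_max - lambda_min = 1.47 - 0.42 = 1.05.
lambda_max + lambda_min = 1.47 + 0.42 = 1.89.
delta = 1.05/1.89 = 105/189 = 5/9.

5/9


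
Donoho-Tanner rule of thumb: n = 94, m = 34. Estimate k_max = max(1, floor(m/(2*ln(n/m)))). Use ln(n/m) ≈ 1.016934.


n/m = 94/34 = 47/17.
ln(n/m) ≈ 1.016934.
2*ln(n/m) ≈ 2.033868.
m/(2*ln(n/m)) ≈ 34/2.033868 ≈ 16.7169.
floor = 16.
k_max = max(1, 16) = 16.

16


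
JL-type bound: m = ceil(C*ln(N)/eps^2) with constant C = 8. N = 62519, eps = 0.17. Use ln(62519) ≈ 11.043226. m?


ln(62519) ≈ 11.043226.
eps^2 = 0.17^2 = 0.0289.
C*ln(N)/eps^2 ≈ 8*11.043226/0.0289 ≈ 3056.9484.
m = ceil(3056.9484) = 3057.

3057


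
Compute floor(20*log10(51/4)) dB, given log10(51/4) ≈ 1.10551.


||x||/||e|| = 51/4.
log10(51/4) ≈ 1.10551.
20*log10(||x||/||e||) ≈ 20*1.10551 = 22.1102.
floor(22.1102) = 22.

22


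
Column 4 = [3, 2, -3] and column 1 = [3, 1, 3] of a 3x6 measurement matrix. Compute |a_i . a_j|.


Inner product: 3*3 + 2*1 + -3*3
Products: [9, 2, -9]
Sum = 2.
|dot| = 2.

2


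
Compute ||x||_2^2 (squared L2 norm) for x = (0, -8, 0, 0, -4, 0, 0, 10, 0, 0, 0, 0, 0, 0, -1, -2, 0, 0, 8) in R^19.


Non-zero entries: [(1, -8), (4, -4), (7, 10), (14, -1), (15, -2), (18, 8)]
Squares: [64, 16, 100, 1, 4, 64]
||x||_2^2 = sum = 249.

249


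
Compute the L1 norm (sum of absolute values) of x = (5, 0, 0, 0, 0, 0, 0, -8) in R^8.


Non-zero entries: [(0, 5), (7, -8)]
Absolute values: [5, 8]
||x||_1 = sum = 13.

13


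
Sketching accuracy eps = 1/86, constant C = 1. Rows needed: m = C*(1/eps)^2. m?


1/eps = 86.
(1/eps)^2 = 7396.
m = 1*7396 = 7396.

7396


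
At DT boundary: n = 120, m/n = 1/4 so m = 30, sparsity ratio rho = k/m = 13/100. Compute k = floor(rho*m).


m = 1/4*120 = 30.
rho = 13/100.
rho*m = 13/100*30 = 3.9.
k = floor(3.9) = 3.

3


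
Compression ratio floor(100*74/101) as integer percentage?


100*m/n = 100*74/101 ≈ 73.2673.
floor = 73.

73


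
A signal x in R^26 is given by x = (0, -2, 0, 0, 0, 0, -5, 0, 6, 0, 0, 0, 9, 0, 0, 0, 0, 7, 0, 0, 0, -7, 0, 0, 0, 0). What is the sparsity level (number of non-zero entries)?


Non-zero positions: [1, 6, 8, 12, 17, 21].
Sparsity = 6.

6


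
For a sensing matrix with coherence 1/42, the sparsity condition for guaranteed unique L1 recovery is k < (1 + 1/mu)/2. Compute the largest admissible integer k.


1/mu = 42.
1 + 1/mu = 43.
(1 + 1/mu)/2 = 21.5 is not an integer, so k_max = floor(21.5) = 21.

21


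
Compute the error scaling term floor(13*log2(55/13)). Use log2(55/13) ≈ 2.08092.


log2(n/k) = log2(55/13) ≈ 2.08092.
k*log2(n/k) ≈ 13*2.08092 = 27.05196.
floor(27.05196) = 27.

27


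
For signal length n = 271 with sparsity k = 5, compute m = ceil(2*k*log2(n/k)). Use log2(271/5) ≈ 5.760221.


log2(n/k) = log2(271/5) ≈ 5.760221.
2*k*log2(n/k) ≈ 2*5*5.760221 = 57.60221.
m = ceil(57.60221) = 58.

58


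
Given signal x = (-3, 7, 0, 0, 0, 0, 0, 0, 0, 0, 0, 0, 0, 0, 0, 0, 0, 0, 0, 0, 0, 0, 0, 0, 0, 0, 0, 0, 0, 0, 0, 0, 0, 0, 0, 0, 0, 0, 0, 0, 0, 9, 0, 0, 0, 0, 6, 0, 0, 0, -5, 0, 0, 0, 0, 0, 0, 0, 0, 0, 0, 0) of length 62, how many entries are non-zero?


Non-zero positions: [0, 1, 41, 46, 50].
Sparsity = 5.

5


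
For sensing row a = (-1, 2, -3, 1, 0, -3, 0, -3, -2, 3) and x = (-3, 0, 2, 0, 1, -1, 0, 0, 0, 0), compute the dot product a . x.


Non-zero terms: ['-1*-3', '-3*2', '0*1', '-3*-1']
Products: [3, -6, 0, 3]
y = sum = 0.

0


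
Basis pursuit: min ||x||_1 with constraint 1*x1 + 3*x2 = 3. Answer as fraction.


Axis intercepts:
  x1 = 3, x2 = 0: L1 = 3
  x1 = 0, x2 = 1: L1 = 1
x* = (0, 1)
||x*||_1 = 1.

1


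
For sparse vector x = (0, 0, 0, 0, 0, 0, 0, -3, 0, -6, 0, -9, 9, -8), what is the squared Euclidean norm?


Non-zero entries: [(7, -3), (9, -6), (11, -9), (12, 9), (13, -8)]
Squares: [9, 36, 81, 81, 64]
||x||_2^2 = sum = 271.

271


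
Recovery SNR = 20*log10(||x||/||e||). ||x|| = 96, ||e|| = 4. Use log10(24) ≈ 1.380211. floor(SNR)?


||x||/||e|| = 96/4 = 24.
log10(24) ≈ 1.380211.
20*log10(||x||/||e||) ≈ 20*1.380211 = 27.60422.
floor(27.60422) = 27.

27


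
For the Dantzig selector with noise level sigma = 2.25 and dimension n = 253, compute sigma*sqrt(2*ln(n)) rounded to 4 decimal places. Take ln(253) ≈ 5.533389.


ln(253) ≈ 5.533389.
2*ln(n) ≈ 11.066778.
sqrt(2*ln(n)) ≈ sqrt(11.066778) ≈ 3.326677.
threshold ≈ 2.25*3.326677 = 7.48502325 ≈ 7.4850.

7.4850


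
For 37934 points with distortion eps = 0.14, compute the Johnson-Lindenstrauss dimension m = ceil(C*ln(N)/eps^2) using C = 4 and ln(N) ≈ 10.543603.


ln(37934) ≈ 10.543603.
eps^2 = 0.14^2 = 0.0196.
C*ln(N)/eps^2 ≈ 4*10.543603/0.0196 ≈ 2151.7557.
m = ceil(2151.7557) = 2152.

2152


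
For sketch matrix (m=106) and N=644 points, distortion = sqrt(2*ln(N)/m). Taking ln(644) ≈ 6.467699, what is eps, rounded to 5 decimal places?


ln(644) ≈ 6.467699.
2*ln(N)/m ≈ 2*6.467699/106 ≈ 0.12203206.
eps = sqrt(0.12203206) ≈ 0.3493309 ≈ 0.34933.

0.34933


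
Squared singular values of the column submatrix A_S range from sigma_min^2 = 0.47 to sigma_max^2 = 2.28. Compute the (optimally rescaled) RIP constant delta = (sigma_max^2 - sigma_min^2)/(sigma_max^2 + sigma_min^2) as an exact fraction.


lambda_max - lambda_min = 2.28 - 0.47 = 1.81.
lambda_max + lambda_min = 2.28 + 0.47 = 2.75.
delta = 1.81/2.75 = 181/275.

181/275


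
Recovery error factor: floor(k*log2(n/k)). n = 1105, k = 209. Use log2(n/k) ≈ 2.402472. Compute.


log2(n/k) = log2(1105/209) ≈ 2.402472.
k*log2(n/k) ≈ 209*2.402472 = 502.116648.
floor(502.116648) = 502.

502


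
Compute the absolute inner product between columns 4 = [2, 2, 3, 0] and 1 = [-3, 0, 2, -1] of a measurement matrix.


Inner product: 2*-3 + 2*0 + 3*2 + 0*-1
Products: [-6, 0, 6, 0]
Sum = 0.
|dot| = 0.

0


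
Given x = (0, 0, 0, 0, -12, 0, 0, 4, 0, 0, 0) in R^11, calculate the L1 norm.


Non-zero entries: [(4, -12), (7, 4)]
Absolute values: [12, 4]
||x||_1 = sum = 16.

16


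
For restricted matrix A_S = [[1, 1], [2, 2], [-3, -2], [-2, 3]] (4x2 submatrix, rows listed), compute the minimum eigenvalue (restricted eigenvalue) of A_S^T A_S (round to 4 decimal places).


A_S^T A_S = [[18, 5], [5, 18]].
trace = 36.
det = 299.
disc = trace^2 - 4*det = 1296 - 4*299 = 100.
sqrt(100) = 10.
lam_min = (36 - 10)/2 = 13 = 13.0000.

13.0000


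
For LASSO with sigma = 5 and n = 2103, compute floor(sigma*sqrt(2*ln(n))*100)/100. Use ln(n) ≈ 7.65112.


ln(2103) ≈ 7.65112.
2*ln(n) ≈ 15.30224.
sqrt(2*ln(n)) ≈ sqrt(15.30224) ≈ 3.911808.
lambda ≈ 5*3.911808 = 19.55904.
floor(lambda*100)/100 = 19.55.

19.55


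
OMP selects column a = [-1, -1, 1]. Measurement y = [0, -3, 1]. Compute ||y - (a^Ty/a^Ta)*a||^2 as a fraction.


a^T a = 3.
a^T y = 4.
coeff = 4/3 = 4/3.
||r||^2 = 14/3.

14/3


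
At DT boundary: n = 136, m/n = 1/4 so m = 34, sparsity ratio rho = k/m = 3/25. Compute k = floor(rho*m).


m = 1/4*136 = 34.
rho = 3/25.
rho*m = 3/25*34 = 4.08.
k = floor(4.08) = 4.

4


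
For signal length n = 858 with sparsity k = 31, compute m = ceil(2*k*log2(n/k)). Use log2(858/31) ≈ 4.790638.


log2(n/k) = log2(858/31) ≈ 4.790638.
2*k*log2(n/k) ≈ 2*31*4.790638 = 297.019556.
m = ceil(297.019556) = 298.

298


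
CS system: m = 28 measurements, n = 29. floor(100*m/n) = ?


100*m/n = 100*28/29 ≈ 96.5517.
floor = 96.

96


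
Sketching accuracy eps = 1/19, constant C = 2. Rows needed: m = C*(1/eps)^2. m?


1/eps = 19.
(1/eps)^2 = 361.
m = 2*361 = 722.

722


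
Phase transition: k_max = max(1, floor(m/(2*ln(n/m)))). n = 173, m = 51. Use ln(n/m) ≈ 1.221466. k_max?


n/m = 173/51.
ln(n/m) ≈ 1.221466.
2*ln(n/m) ≈ 2.442932.
m/(2*ln(n/m)) ≈ 51/2.442932 ≈ 20.8766.
floor = 20.
k_max = max(1, 20) = 20.

20


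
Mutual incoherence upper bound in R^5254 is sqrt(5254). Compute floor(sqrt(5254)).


72^2 = 5184 <= 5254 < 5329 = 73^2, so 72 <= sqrt(5254) < 73.
floor(sqrt(5254)) = 72.

72


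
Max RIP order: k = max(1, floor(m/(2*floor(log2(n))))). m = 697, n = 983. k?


floor(log2(983)) = 9.
2*9 = 18.
m/(2*floor(log2(n))) = 697/18 ≈ 38.7222.
floor = 38.
k = max(1, 38) = 38.

38


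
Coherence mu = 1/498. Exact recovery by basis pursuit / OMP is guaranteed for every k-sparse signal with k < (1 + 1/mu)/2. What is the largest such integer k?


1/mu = 498.
1 + 1/mu = 499.
(1 + 1/mu)/2 = 249.5 is not an integer, so k_max = floor(249.5) = 249.

249


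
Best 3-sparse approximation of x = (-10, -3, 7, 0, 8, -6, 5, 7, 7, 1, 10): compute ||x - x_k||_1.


Sorted |x_i| descending: [10, 10, 8, 7, 7, 7, 6, 5, 3, 1, 0]
Keep top 3: [10, 10, 8]
Tail entries: [7, 7, 7, 6, 5, 3, 1, 0]
L1 error = sum of tail = 36.

36


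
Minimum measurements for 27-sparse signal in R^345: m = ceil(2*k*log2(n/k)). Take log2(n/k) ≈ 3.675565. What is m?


log2(n/k) = log2(345/27) ≈ 3.675565.
2*k*log2(n/k) ≈ 2*27*3.675565 = 198.48051.
m = ceil(198.48051) = 199.

199


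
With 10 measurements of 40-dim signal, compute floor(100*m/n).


100*m/n = 100*10/40 ≈ 25.0.
floor = 25.

25


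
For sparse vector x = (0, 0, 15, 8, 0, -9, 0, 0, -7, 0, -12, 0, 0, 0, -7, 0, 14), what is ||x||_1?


Non-zero entries: [(2, 15), (3, 8), (5, -9), (8, -7), (10, -12), (14, -7), (16, 14)]
Absolute values: [15, 8, 9, 7, 12, 7, 14]
||x||_1 = sum = 72.

72


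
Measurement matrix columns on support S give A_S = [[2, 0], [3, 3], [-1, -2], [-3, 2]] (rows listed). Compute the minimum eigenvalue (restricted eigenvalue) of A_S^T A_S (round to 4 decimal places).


A_S^T A_S = [[23, 5], [5, 17]].
trace = 40.
det = 366.
disc = trace^2 - 4*det = 1600 - 4*366 = 136.
sqrt(136) ≈ 11.661904.
lam_min = (40 - sqrt(136))/2 ≈ (40 - 11.661904)/2 = 14.169048 ≈ 14.1690.

14.1690


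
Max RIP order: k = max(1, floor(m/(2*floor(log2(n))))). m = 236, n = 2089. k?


floor(log2(2089)) = 11.
2*11 = 22.
m/(2*floor(log2(n))) = 236/22 ≈ 10.7273.
floor = 10.
k = max(1, 10) = 10.

10


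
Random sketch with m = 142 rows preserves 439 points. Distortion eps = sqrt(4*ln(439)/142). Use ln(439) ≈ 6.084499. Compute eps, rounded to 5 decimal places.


ln(439) ≈ 6.084499.
4*ln(N)/m ≈ 4*6.084499/142 ≈ 0.17139434.
eps = sqrt(0.17139434) ≈ 0.413998 ≈ 0.41400.

0.41400


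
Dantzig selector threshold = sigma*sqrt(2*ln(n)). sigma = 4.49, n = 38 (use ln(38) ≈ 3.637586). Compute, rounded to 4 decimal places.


ln(38) ≈ 3.637586.
2*ln(n) ≈ 7.275172.
sqrt(2*ln(n)) ≈ sqrt(7.275172) ≈ 2.697253.
threshold ≈ 4.49*2.697253 = 12.11066597 ≈ 12.1107.

12.1107


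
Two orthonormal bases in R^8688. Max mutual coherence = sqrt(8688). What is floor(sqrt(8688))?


93^2 = 8649 <= 8688 < 8836 = 94^2, so 93 <= sqrt(8688) < 94.
floor(sqrt(8688)) = 93.

93


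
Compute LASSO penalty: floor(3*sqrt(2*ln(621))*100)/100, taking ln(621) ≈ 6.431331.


ln(621) ≈ 6.431331.
2*ln(n) ≈ 12.862662.
sqrt(2*ln(n)) ≈ sqrt(12.862662) ≈ 3.586455.
lambda ≈ 3*3.586455 = 10.759365.
floor(lambda*100)/100 = 10.75.

10.75


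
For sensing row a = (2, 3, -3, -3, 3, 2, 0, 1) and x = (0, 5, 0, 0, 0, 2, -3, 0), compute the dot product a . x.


Non-zero terms: ['3*5', '2*2', '0*-3']
Products: [15, 4, 0]
y = sum = 19.

19


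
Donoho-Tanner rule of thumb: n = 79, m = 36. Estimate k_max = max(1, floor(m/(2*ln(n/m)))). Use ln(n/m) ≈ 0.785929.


n/m = 79/36.
ln(n/m) ≈ 0.785929.
2*ln(n/m) ≈ 1.571858.
m/(2*ln(n/m)) ≈ 36/1.571858 ≈ 22.9028.
floor = 22.
k_max = max(1, 22) = 22.

22


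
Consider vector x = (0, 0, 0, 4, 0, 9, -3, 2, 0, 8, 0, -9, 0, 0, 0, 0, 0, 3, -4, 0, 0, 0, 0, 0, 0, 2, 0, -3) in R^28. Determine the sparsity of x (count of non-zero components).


Non-zero positions: [3, 5, 6, 7, 9, 11, 17, 18, 25, 27].
Sparsity = 10.

10


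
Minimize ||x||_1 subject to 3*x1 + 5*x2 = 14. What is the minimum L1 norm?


Axis intercepts:
  x1 = 14/3, x2 = 0: L1 = 14/3
  x1 = 0, x2 = 14/5: L1 = 14/5
x* = (0, 14/5)
||x*||_1 = 14/5.

14/5


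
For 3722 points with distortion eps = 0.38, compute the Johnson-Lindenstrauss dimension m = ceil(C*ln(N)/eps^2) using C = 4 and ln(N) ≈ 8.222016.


ln(3722) ≈ 8.222016.
eps^2 = 0.38^2 = 0.1444.
C*ln(N)/eps^2 ≈ 4*8.222016/0.1444 ≈ 227.7567.
m = ceil(227.7567) = 228.

228


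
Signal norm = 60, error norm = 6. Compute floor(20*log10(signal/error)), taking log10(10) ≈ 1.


||x||/||e|| = 60/6 = 10.
log10(10) ≈ 1.
20*log10(||x||/||e||) ≈ 20*1 = 20.
floor(20) = 20.

20


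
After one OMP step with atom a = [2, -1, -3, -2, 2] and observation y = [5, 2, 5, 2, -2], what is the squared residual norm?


a^T a = 22.
a^T y = -15.
coeff = -15/22 = -15/22.
||r||^2 = 1139/22.

1139/22


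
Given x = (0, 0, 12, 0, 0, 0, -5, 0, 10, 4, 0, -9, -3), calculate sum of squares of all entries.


Non-zero entries: [(2, 12), (6, -5), (8, 10), (9, 4), (11, -9), (12, -3)]
Squares: [144, 25, 100, 16, 81, 9]
||x||_2^2 = sum = 375.

375


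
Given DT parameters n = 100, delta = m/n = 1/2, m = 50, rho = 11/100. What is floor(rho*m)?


m = 1/2*100 = 50.
rho = 11/100.
rho*m = 11/100*50 = 5.5.
k = floor(5.5) = 5.

5


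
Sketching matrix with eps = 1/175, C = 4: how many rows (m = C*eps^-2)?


1/eps = 175.
(1/eps)^2 = 30625.
m = 4*30625 = 122500.

122500


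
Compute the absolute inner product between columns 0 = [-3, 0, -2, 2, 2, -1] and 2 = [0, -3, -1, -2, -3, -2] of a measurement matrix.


Inner product: -3*0 + 0*-3 + -2*-1 + 2*-2 + 2*-3 + -1*-2
Products: [0, 0, 2, -4, -6, 2]
Sum = -6.
|dot| = 6.

6
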